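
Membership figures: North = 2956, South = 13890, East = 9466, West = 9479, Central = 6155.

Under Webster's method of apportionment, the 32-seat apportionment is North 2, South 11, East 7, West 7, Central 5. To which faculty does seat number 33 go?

West

Priority for the next seat is population ÷ (current seats + 0.5).
Priorities: North 1182.400, South 1207.826, East 1262.133, West 1263.867, Central 1119.091.
Highest priority: West.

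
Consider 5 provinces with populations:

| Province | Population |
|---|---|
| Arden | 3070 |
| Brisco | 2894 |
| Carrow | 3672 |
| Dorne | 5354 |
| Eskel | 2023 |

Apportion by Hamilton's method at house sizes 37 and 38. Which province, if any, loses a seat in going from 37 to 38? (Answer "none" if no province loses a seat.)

none

At 37 seats: Arden 7, Brisco 6, Carrow 8, Dorne 12, Eskel 4.
At 38 seats: Arden 7, Brisco 6, Carrow 8, Dorne 12, Eskel 5.
No province's allocation decreased.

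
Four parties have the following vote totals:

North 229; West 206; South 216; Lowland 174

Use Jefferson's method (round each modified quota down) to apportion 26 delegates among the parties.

Standard divisor 825/26 ≈ 31.731; standard quotas: North 7.217, West 6.492, South 6.807, Lowland 5.484.
Rounding down gives 7, 6, 6, 5 = 24 seats, so the divisor must be adjusted.
With modified divisor 29.2: modified quotas North 7.842, West 7.055, South 7.397, Lowland 5.959.
Rounding down: North 7, West 7, South 7, Lowland 5 (total 26).

North: 7; West: 7; South: 7; Lowland: 5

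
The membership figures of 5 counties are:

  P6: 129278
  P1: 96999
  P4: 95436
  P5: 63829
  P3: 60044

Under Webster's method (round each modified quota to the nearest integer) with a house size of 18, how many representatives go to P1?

Standard divisor 445586/18 ≈ 24754.778; standard quotas: P6 5.222, P1 3.918, P4 3.855, P5 2.578, P3 2.426.
Rounding to the nearest integer gives P6 5, P1 4, P4 4, P5 3, P3 2 — total 18, matching the house size, so no adjustment is needed.
P1 receives 4.

4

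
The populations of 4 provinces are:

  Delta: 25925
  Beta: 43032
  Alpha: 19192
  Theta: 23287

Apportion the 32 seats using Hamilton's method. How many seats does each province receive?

Total 111436; standard divisor 111436/32 ≈ 3482.375.
Standard quotas: Delta 7.4446, Beta 12.3571, Alpha 5.5112, Theta 6.6871.
Lower quotas: Delta 7, Beta 12, Alpha 5, Theta 6 (sum 30, leaving 2 seats).
Remainders in descending order: Theta 0.6871, Alpha 0.5112, Delta 0.4446, Beta 0.3571.
Largest remainders: Theta, Alpha receive the extra seats.

Delta: 7, Beta: 12, Alpha: 6, Theta: 7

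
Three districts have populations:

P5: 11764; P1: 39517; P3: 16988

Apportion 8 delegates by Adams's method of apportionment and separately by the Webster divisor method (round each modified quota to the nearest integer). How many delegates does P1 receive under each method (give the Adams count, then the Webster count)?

Adams: P5 2, P1 4, P3 2.
Webster: P5 1, P1 5, P3 2.
P1 gets 4 under Adams and 5 under Webster.

4 and 5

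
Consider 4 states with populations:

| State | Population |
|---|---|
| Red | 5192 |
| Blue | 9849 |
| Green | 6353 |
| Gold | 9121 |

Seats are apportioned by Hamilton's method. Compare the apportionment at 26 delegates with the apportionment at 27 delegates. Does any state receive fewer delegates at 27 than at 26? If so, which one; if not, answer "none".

At 26 seats: Red 5, Blue 8, Green 5, Gold 8.
At 27 seats: Red 4, Blue 9, Green 6, Gold 8.
Red drops from 5 to 4.

Red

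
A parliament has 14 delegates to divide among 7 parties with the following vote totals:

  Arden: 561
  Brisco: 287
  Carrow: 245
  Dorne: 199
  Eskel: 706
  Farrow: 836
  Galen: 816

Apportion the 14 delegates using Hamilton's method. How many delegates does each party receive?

Arden 2, Brisco 1, Carrow 1, Dorne 1, Eskel 3, Farrow 3, Galen 3

Total 3650; standard divisor 3650/14 ≈ 260.714.
Standard quotas: Arden 2.152, Brisco 1.101, Carrow 0.940, Dorne 0.763, Eskel 2.708, Farrow 3.207, Galen 3.130.
Lower quotas: Arden 2, Brisco 1, Carrow 0, Dorne 0, Eskel 2, Farrow 3, Galen 3 (sum 11, leaving 3 seats).
Remainders in descending order: Carrow 0.940, Dorne 0.763, Eskel 0.708, Farrow 0.207, Arden 0.152, Galen 0.130, Brisco 0.101.
The surplus seats go to Carrow, Dorne, Eskel.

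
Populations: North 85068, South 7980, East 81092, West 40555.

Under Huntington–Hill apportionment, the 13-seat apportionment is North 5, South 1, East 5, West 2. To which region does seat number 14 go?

West

Priority for the next seat is population ÷ (√(s·(s+1))).
Priorities: North 15531.221, South 5642.712, East 14805.306, West 16556.509.
Highest priority: West.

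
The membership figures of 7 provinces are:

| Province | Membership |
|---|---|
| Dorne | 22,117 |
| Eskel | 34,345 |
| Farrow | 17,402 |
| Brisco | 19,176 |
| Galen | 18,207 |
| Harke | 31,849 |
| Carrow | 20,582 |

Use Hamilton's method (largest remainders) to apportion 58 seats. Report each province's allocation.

The standard divisor is 163678/58 ≈ 2822.034.
Standard quotas: Dorne 7.8373, Eskel 12.1703, Farrow 6.1665, Brisco 6.7951, Galen 6.4517, Harke 11.2858, Carrow 7.2933.
Lower quotas: Dorne 7, Eskel 12, Farrow 6, Brisco 6, Galen 6, Harke 11, Carrow 7 (sum 55, leaving 3 seats).
Remainders in descending order: Dorne 0.8373, Brisco 0.7951, Galen 0.4517, Carrow 0.2933, Harke 0.2858, Eskel 0.1703, Farrow 0.1665.
Largest remainders: Dorne, Brisco, Galen receive the extra seats.

Dorne: 8; Eskel: 12; Farrow: 6; Brisco: 7; Galen: 7; Harke: 11; Carrow: 7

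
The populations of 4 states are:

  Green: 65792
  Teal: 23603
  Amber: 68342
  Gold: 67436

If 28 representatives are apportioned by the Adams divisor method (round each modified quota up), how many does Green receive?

8

Standard divisor 225173/28 ≈ 8041.893; standard quotas: Green 8.181, Teal 2.935, Amber 8.498, Gold 8.386.
Rounding up gives 9, 3, 9, 9 = 30 seats, so the divisor must be adjusted.
With modified divisor 8500: modified quotas Green 7.740, Teal 2.777, Amber 8.040, Gold 7.934.
Rounding up: Green 8, Teal 3, Amber 9, Gold 8 (total 28).
Green receives 8.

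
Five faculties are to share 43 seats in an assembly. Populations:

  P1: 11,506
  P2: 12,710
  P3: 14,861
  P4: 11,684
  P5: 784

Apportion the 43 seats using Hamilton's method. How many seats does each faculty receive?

P1 9, P2 11, P3 12, P4 10, P5 1

Total 51545; standard divisor 51545/43 ≈ 1198.721.
Standard quotas: P1 9.5986, P2 10.6030, P3 12.3974, P4 9.7471, P5 0.6540.
Lower quotas: P1 9, P2 10, P3 12, P4 9, P5 0 (sum 40, leaving 3 seats).
Remainders in descending order: P4 0.7471, P5 0.6540, P2 0.6030, P1 0.5986, P3 0.3974.
Largest remainders: P4, P5, P2 receive the extra seats.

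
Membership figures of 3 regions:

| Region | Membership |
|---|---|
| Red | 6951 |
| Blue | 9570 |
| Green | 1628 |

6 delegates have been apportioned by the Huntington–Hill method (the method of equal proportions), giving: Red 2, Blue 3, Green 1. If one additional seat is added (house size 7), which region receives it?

Priority for the next seat is population ÷ (√(s·(s+1))).
Priorities: Red 2837.734, Blue 2762.621, Green 1151.170.
Highest priority: Red.

Red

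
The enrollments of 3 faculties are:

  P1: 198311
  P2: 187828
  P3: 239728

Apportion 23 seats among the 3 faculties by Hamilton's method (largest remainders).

P1: 7, P2: 7, P3: 9

Standard divisor: 625867 ÷ 23 ≈ 27211.609.
Standard quotas: P1 7.2877, P2 6.9025, P3 8.8098.
Lower quotas: P1 7, P2 6, P3 8 (sum 21, leaving 2 seats).
Remainders in descending order: P2 0.9025, P3 0.8098, P1 0.2877.
Largest remainders: P2, P3 receive the extra seats.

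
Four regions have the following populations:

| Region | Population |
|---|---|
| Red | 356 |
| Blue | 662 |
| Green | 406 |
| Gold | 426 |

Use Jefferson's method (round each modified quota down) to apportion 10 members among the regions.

Red: 2, Blue: 4, Green: 2, Gold: 2

Standard divisor 1850/10 ≈ 185; standard quotas: Red 1.924, Blue 3.578, Green 2.195, Gold 2.303.
Rounding down gives 1, 3, 2, 2 = 8 seats, so the divisor must be adjusted.
With modified divisor 150: modified quotas Red 2.373, Blue 4.413, Green 2.707, Gold 2.840.
Rounding down: Red 2, Blue 4, Green 2, Gold 2 (total 10).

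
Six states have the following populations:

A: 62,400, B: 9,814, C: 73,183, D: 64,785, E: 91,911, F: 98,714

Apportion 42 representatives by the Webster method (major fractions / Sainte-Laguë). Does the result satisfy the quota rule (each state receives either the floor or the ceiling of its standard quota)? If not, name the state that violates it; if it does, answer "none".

none

Standard quotas: A 6.539, B 1.028, C 7.669, D 6.789, E 9.631, F 10.344.
Webster allocation: A 6, B 1, C 8, D 7, E 10, F 10.
Every allocation lies between the lower and upper quota.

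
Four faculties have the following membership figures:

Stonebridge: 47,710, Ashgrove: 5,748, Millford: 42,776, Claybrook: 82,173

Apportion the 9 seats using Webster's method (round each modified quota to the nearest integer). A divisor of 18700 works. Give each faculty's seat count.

With modified divisor 18700: modified quotas Stonebridge 2.551, Ashgrove 0.307, Millford 2.287, Claybrook 4.394.
Rounding to the nearest integer: Stonebridge 3, Ashgrove 0, Millford 2, Claybrook 4 (total 9).

Stonebridge: 3; Ashgrove: 0; Millford: 2; Claybrook: 4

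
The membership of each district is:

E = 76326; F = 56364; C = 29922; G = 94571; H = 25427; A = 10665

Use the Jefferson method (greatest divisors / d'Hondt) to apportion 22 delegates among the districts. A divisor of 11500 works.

E 6; F 4; C 2; G 8; H 2; A 0

With modified divisor 11500: modified quotas E 6.637, F 4.901, C 2.602, G 8.224, H 2.211, A 0.927.
Rounding down: E 6, F 4, C 2, G 8, H 2, A 0 (total 22).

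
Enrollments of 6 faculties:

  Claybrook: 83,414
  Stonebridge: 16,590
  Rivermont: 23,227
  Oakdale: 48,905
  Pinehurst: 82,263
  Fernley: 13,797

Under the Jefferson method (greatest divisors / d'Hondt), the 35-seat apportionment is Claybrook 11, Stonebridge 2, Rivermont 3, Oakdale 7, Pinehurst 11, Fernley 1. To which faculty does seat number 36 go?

Claybrook

Priority for the next seat is population ÷ (current seats + 1).
Priorities: Claybrook 6951.167, Stonebridge 5530.000, Rivermont 5806.750, Oakdale 6113.125, Pinehurst 6855.250, Fernley 6898.500.
Highest priority: Claybrook.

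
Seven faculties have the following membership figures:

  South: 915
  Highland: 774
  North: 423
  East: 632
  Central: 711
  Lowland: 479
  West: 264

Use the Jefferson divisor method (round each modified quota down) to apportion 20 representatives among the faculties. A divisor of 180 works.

South 5, Highland 4, North 2, East 3, Central 3, Lowland 2, West 1

With modified divisor 180: modified quotas South 5.083, Highland 4.300, North 2.350, East 3.511, Central 3.950, Lowland 2.661, West 1.467.
Rounding down: South 5, Highland 4, North 2, East 3, Central 3, Lowland 2, West 1 (total 20).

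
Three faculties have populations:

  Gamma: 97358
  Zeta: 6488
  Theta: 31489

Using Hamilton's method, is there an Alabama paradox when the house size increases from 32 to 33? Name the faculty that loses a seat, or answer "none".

Zeta

At 32 seats: Gamma 23, Zeta 2, Theta 7.
At 33 seats: Gamma 24, Zeta 1, Theta 8.
Zeta drops from 2 to 1.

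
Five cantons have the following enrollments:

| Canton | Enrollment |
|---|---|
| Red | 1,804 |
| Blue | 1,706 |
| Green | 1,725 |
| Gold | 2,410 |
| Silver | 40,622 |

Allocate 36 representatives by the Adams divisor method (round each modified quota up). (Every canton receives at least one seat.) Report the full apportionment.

Standard divisor 48267/36 ≈ 1340.75; standard quotas: Red 1.346, Blue 1.272, Green 1.287, Gold 1.798, Silver 30.298.
Rounding up gives 2, 2, 2, 2, 31 = 39 seats, so the divisor must be adjusted.
With modified divisor 1500: modified quotas Red 1.203, Blue 1.137, Green 1.150, Gold 1.607, Silver 27.081.
Rounding up: Red 2, Blue 2, Green 2, Gold 2, Silver 28 (total 36).

Red=2; Blue=2; Green=2; Gold=2; Silver=28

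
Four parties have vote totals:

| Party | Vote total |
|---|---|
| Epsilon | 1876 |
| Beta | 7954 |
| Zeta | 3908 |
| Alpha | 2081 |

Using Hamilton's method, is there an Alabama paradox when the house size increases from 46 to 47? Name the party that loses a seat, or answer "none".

At 46 seats: Epsilon 6, Beta 23, Zeta 11, Alpha 6.
At 47 seats: Epsilon 5, Beta 24, Zeta 12, Alpha 6.
Epsilon drops from 6 to 5.

Epsilon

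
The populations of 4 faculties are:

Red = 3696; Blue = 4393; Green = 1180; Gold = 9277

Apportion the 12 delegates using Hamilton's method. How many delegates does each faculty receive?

Red=2; Blue=3; Green=1; Gold=6

Standard divisor: 18546 ÷ 12 ≈ 1545.5.
Standard quotas: Red 2.3915, Blue 2.8424, Green 0.7635, Gold 6.0026.
Lower quotas: Red 2, Blue 2, Green 0, Gold 6 (sum 10, leaving 2 seats).
Remainders in descending order: Blue 0.8424, Green 0.7635, Red 0.3915, Gold 0.0026.
The surplus seats go to Blue, Green.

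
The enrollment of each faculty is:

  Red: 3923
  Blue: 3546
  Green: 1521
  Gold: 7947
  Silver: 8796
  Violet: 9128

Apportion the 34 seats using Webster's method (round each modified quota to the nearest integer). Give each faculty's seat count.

Standard divisor 34861/34 ≈ 1025.324; standard quotas: Red 3.826, Blue 3.458, Green 1.483, Gold 7.751, Silver 8.579, Violet 8.903.
Rounding to the nearest integer gives Red 4, Blue 3, Green 1, Gold 8, Silver 9, Violet 9 — total 34, matching the house size, so no adjustment is needed.

Red=4, Blue=3, Green=1, Gold=8, Silver=9, Violet=9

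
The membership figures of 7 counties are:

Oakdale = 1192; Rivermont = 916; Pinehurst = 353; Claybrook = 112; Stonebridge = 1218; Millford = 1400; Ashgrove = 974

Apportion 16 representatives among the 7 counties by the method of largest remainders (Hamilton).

The standard divisor is 6165/16 ≈ 385.312.
Standard quotas: Oakdale 3.094, Rivermont 2.377, Pinehurst 0.916, Claybrook 0.291, Stonebridge 3.161, Millford 3.633, Ashgrove 2.528.
Lower quotas: Oakdale 3, Rivermont 2, Pinehurst 0, Claybrook 0, Stonebridge 3, Millford 3, Ashgrove 2 (sum 13, leaving 3 seats).
Remainders in descending order: Pinehurst 0.916, Millford 0.633, Ashgrove 0.528, Rivermont 0.377, Claybrook 0.291, Stonebridge 0.161, Oakdale 0.094.
The surplus seats go to Pinehurst, Millford, Ashgrove.

Oakdale 3, Rivermont 2, Pinehurst 1, Claybrook 0, Stonebridge 3, Millford 4, Ashgrove 3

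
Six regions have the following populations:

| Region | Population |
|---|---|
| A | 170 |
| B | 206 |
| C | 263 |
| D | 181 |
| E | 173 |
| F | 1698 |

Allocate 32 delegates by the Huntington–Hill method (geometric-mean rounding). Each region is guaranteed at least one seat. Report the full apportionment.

With divisor 83: modified quotas A 2.048, B 2.482, C 3.169, D 2.181, E 2.084, F 20.458.
Geometric-mean thresholds: A √(2·3)=2.449, B √(2·3)=2.449, C √(3·4)=3.464, D √(2·3)=2.449, E √(2·3)=2.449, F √(20·21)=20.494.
Each quota rounded against its threshold gives A 2, B 3, C 3, D 2, E 2, F 20 (total 32).

A 2; B 3; C 3; D 2; E 2; F 20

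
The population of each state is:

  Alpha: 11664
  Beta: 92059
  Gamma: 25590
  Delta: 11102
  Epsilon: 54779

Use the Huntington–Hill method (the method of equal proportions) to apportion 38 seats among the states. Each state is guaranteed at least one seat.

Alpha 2, Beta 18, Gamma 5, Delta 2, Epsilon 11

With divisor 5100: modified quotas Alpha 2.287, Beta 18.051, Gamma 5.018, Delta 2.177, Epsilon 10.741.
Geometric-mean thresholds: Alpha √(2·3)=2.449, Beta √(18·19)=18.493, Gamma √(5·6)=5.477, Delta √(2·3)=2.449, Epsilon √(10·11)=10.488.
Each quota rounded against its threshold gives Alpha 2, Beta 18, Gamma 5, Delta 2, Epsilon 11 (total 38).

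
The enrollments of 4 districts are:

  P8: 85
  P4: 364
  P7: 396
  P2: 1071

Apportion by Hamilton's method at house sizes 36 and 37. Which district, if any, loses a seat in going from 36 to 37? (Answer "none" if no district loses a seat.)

At 36 seats: P8 2, P4 7, P7 7, P2 20.
At 37 seats: P8 1, P4 7, P7 8, P2 21.
P8 drops from 2 to 1.

P8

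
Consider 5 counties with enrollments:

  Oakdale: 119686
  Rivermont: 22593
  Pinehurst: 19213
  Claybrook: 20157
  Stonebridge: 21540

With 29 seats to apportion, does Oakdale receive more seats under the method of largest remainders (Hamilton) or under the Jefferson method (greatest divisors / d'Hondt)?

Hamilton: Oakdale 17, Rivermont 3, Pinehurst 3, Claybrook 3, Stonebridge 3.
Jefferson: Oakdale 18, Rivermont 3, Pinehurst 2, Claybrook 3, Stonebridge 3.
Oakdale gets 17 under Hamilton and 18 under Jefferson.

Jefferson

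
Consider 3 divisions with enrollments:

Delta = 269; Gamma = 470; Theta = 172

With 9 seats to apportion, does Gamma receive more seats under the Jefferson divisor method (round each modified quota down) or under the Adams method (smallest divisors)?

Jefferson: Delta 3, Gamma 5, Theta 1.
Adams: Delta 3, Gamma 4, Theta 2.
Gamma gets 5 under Jefferson and 4 under Adams.

Jefferson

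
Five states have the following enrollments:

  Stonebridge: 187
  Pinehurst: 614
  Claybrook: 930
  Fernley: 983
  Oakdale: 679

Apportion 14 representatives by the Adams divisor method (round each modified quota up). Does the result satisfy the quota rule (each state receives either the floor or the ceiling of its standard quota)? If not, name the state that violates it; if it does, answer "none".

none

Standard quotas: Stonebridge 0.772, Pinehurst 2.533, Claybrook 3.837, Fernley 4.056, Oakdale 2.802.
Adams allocation: Stonebridge 1, Pinehurst 2, Claybrook 4, Fernley 4, Oakdale 3.
Every allocation lies between the lower and upper quota.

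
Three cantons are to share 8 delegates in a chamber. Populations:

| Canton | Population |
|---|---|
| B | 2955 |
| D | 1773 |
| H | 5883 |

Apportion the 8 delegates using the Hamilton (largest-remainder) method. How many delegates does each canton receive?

B 2, D 1, H 5

The standard divisor is 10611/8 ≈ 1326.375.
Standard quotas: B 2.2279, D 1.3367, H 4.4354.
Lower quotas: B 2, D 1, H 4 (sum 7, leaving 1 seat).
Remainders in descending order: H 0.4354, D 0.3367, B 0.2279.
Largest remainder: H receives the extra seat.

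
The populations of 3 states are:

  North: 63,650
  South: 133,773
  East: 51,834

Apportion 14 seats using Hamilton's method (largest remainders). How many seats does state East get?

3

Standard divisor: 249257 ÷ 14 ≈ 17804.071.
Standard quotas: North 3.5750, South 7.5136, East 2.9114.
Lower quotas: North 3, South 7, East 2 (sum 12, leaving 2 seats).
Remainders in descending order: East 0.9114, North 0.5750, South 0.5136.
The surplus seats go to East, North.
East receives 3.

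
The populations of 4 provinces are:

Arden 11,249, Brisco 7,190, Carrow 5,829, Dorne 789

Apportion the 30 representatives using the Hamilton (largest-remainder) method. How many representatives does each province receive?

Standard divisor: 25057 ÷ 30 ≈ 835.233.
Standard quotas: Arden 13.4681, Brisco 8.6084, Carrow 6.9789, Dorne 0.9446.
Lower quotas: Arden 13, Brisco 8, Carrow 6, Dorne 0 (sum 27, leaving 3 seats).
Remainders in descending order: Carrow 0.9789, Dorne 0.9446, Brisco 0.6084, Arden 0.4681.
Largest remainders: Carrow, Dorne, Brisco receive the extra seats.

Arden: 13; Brisco: 9; Carrow: 7; Dorne: 1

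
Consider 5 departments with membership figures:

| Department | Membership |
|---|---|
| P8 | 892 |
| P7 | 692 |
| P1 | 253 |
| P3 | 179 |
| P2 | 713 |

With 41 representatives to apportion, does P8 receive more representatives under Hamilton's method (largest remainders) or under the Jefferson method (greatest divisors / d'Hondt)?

Hamilton: P8 13, P7 10, P1 4, P3 3, P2 11.
Jefferson: P8 14, P7 10, P1 4, P3 2, P2 11.
P8 gets 13 under Hamilton and 14 under Jefferson.

Jefferson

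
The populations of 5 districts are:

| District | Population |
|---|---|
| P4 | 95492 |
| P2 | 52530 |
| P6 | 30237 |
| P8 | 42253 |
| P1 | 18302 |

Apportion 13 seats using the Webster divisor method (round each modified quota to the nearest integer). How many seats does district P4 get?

5

Standard divisor 238814/13 ≈ 18370.308; standard quotas: P4 5.198, P2 2.860, P6 1.646, P8 2.300, P1 0.996.
Rounding to the nearest integer gives P4 5, P2 3, P6 2, P8 2, P1 1 — total 13, matching the house size, so no adjustment is needed.
P4 receives 5.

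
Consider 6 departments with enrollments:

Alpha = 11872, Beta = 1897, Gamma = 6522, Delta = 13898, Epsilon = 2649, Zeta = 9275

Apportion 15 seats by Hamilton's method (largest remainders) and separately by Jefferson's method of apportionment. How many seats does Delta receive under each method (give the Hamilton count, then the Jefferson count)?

4 and 5

Hamilton: Alpha 4, Beta 1, Gamma 2, Delta 4, Epsilon 1, Zeta 3.
Jefferson: Alpha 4, Beta 0, Gamma 2, Delta 5, Epsilon 1, Zeta 3.
Delta gets 4 under Hamilton and 5 under Jefferson.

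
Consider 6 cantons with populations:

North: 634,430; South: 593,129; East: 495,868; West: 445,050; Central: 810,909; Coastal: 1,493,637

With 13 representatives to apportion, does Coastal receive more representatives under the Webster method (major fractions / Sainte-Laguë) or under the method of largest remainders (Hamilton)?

Webster: North 2, South 2, East 1, West 1, Central 2, Coastal 5.
Hamilton: North 2, South 2, East 2, West 1, Central 2, Coastal 4.
Coastal gets 5 under Webster and 4 under Hamilton.

Webster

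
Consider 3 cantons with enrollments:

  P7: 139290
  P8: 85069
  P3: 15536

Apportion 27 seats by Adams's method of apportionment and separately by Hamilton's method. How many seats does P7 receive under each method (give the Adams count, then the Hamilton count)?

15 and 16

Adams: P7 15, P8 10, P3 2.
Hamilton: P7 16, P8 9, P3 2.
P7 gets 15 under Adams and 16 under Hamilton.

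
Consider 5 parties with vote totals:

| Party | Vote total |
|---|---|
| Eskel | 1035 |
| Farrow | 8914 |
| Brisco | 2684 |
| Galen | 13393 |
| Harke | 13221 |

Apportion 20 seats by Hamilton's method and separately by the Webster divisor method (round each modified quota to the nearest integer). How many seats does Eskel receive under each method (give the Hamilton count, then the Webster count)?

0 and 1

Hamilton: Eskel 0, Farrow 5, Brisco 1, Galen 7, Harke 7.
Webster: Eskel 1, Farrow 4, Brisco 1, Galen 7, Harke 7.
Eskel gets 0 under Hamilton and 1 under Webster.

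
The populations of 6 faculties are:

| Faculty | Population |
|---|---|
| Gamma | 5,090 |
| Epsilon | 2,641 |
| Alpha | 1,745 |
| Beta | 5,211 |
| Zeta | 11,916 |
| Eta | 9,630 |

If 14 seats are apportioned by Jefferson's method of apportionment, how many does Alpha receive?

0

Standard divisor 36233/14 ≈ 2588.071; standard quotas: Gamma 1.967, Epsilon 1.020, Alpha 0.674, Beta 2.013, Zeta 4.604, Eta 3.721.
Rounding down gives 1, 1, 0, 2, 4, 3 = 11 seats, so the divisor must be adjusted.
With modified divisor 2200: modified quotas Gamma 2.314, Epsilon 1.200, Alpha 0.793, Beta 2.369, Zeta 5.416, Eta 4.377.
Rounding down: Gamma 2, Epsilon 1, Alpha 0, Beta 2, Zeta 5, Eta 4 (total 14).
Alpha receives 0.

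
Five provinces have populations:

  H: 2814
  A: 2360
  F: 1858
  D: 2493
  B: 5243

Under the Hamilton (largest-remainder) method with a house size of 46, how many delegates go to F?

Standard divisor: 14768 ÷ 46 ≈ 321.043.
Standard quotas: H 8.7652, A 7.3510, F 5.7874, D 7.7653, B 16.3311.
Lower quotas: H 8, A 7, F 5, D 7, B 16 (sum 43, leaving 3 seats).
Remainders in descending order: F 0.7874, D 0.7653, H 0.7652, A 0.3510, B 0.3311.
Largest remainders: F, D, H receive the extra seats.
F receives 6.

6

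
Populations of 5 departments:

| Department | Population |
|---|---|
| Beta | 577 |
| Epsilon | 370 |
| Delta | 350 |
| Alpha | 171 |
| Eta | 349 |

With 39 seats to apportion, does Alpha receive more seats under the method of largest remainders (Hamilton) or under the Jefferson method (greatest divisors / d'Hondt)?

Hamilton: Beta 12, Epsilon 8, Delta 8, Alpha 4, Eta 7.
Jefferson: Beta 13, Epsilon 8, Delta 8, Alpha 3, Eta 7.
Alpha gets 4 under Hamilton and 3 under Jefferson.

Hamilton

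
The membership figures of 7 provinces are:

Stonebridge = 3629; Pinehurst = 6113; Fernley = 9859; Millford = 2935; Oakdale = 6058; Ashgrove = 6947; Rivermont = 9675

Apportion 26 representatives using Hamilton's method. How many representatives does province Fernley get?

The standard divisor is 45216/26 ≈ 1739.077.
Standard quotas: Stonebridge 2.0867, Pinehurst 3.5151, Fernley 5.6691, Millford 1.6877, Oakdale 3.4835, Ashgrove 3.9946, Rivermont 5.5633.
Lower quotas: Stonebridge 2, Pinehurst 3, Fernley 5, Millford 1, Oakdale 3, Ashgrove 3, Rivermont 5 (sum 22, leaving 4 seats).
Remainders in descending order: Ashgrove 0.9946, Millford 0.6877, Fernley 0.6691, Rivermont 0.5633, Pinehurst 0.5151, Oakdale 0.4835, Stonebridge 0.0867.
The surplus seats go to Ashgrove, Millford, Fernley, Rivermont.
Fernley receives 6.

6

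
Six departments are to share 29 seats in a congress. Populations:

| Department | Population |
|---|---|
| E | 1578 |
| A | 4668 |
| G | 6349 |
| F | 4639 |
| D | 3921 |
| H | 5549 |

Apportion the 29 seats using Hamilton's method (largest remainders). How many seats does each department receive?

E=2, A=5, G=7, F=5, D=4, H=6

Total 26704; standard divisor 26704/29 ≈ 920.828.
Standard quotas: E 1.7137, A 5.0694, G 6.8949, F 5.0379, D 4.2581, H 6.0261.
Lower quotas: E 1, A 5, G 6, F 5, D 4, H 6 (sum 27, leaving 2 seats).
Remainders in descending order: G 0.8949, E 0.7137, D 0.2581, A 0.0694, F 0.0379, H 0.0261.
Largest remainders: G, E receive the extra seats.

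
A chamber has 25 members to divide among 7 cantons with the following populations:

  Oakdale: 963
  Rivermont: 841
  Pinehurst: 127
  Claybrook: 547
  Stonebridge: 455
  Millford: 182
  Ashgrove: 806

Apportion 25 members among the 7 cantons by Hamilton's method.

Standard divisor: 3921 ÷ 25 ≈ 156.84.
Standard quotas: Oakdale 6.140, Rivermont 5.362, Pinehurst 0.810, Claybrook 3.488, Stonebridge 2.901, Millford 1.160, Ashgrove 5.139.
Lower quotas: Oakdale 6, Rivermont 5, Pinehurst 0, Claybrook 3, Stonebridge 2, Millford 1, Ashgrove 5 (sum 22, leaving 3 seats).
Remainders in descending order: Stonebridge 0.901, Pinehurst 0.810, Claybrook 0.488, Rivermont 0.362, Millford 0.160, Oakdale 0.140, Ashgrove 0.139.
The surplus seats go to Stonebridge, Pinehurst, Claybrook.

Oakdale 6, Rivermont 5, Pinehurst 1, Claybrook 4, Stonebridge 3, Millford 1, Ashgrove 5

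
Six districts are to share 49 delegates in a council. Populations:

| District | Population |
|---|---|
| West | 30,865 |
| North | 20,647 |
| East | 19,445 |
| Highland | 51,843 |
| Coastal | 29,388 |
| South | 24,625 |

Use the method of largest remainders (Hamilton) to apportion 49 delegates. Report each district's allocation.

Total 176813; standard divisor 176813/49 ≈ 3608.429.
Standard quotas: West 8.5536, North 5.7219, East 5.3888, Highland 14.3672, Coastal 8.1443, South 6.8243.
Lower quotas: West 8, North 5, East 5, Highland 14, Coastal 8, South 6 (sum 46, leaving 3 seats).
Remainders in descending order: South 0.8243, North 0.7219, West 0.5536, East 0.3888, Highland 0.3672, Coastal 0.1443.
The surplus seats go to South, North, West.

West=9, North=6, East=5, Highland=14, Coastal=8, South=7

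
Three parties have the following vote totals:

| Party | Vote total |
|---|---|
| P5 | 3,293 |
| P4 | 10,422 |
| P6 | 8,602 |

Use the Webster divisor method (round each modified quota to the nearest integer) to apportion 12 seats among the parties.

Standard divisor 22317/12 ≈ 1859.75; standard quotas: P5 1.771, P4 5.604, P6 4.625.
Rounding to the nearest integer gives 2, 6, 5 = 13 seats, so the divisor must be adjusted.
With modified divisor 1903: modified quotas P5 1.730, P4 5.477, P6 4.520.
Rounding to the nearest integer: P5 2, P4 5, P6 5 (total 12).

P5 2; P4 5; P6 5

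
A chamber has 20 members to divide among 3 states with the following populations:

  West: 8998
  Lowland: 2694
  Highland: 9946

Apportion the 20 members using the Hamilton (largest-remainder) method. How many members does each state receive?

The standard divisor is 21638/20 ≈ 1081.9.
Standard quotas: West 8.3168, Lowland 2.4901, Highland 9.1931.
Lower quotas: West 8, Lowland 2, Highland 9 (sum 19, leaving 1 seat).
Remainders in descending order: Lowland 0.4901, West 0.3168, Highland 0.1931.
The surplus seat goes to Lowland.

West=8, Lowland=3, Highland=9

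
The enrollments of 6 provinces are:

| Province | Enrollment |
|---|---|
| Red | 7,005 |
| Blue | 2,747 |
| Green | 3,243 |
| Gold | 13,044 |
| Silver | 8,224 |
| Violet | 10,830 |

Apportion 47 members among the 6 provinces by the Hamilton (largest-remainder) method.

Total 45093; standard divisor 45093/47 ≈ 959.426.
Standard quotas: Red 7.3012, Blue 2.8632, Green 3.3801, Gold 13.5956, Silver 8.5718, Violet 11.2880.
Lower quotas: Red 7, Blue 2, Green 3, Gold 13, Silver 8, Violet 11 (sum 44, leaving 3 seats).
Remainders in descending order: Blue 0.8632, Gold 0.5956, Silver 0.5718, Green 0.3801, Red 0.3012, Violet 0.2880.
The surplus seats go to Blue, Gold, Silver.

Red 7; Blue 3; Green 3; Gold 14; Silver 9; Violet 11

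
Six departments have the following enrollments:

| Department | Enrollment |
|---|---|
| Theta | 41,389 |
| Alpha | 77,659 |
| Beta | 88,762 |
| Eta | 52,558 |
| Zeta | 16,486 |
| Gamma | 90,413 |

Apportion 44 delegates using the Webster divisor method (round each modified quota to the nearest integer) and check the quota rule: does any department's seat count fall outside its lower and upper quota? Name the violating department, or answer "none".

none

Standard quotas: Theta 4.959, Alpha 9.304, Beta 10.634, Eta 6.297, Zeta 1.975, Gamma 10.832.
Webster allocation: Theta 5, Alpha 9, Beta 11, Eta 6, Zeta 2, Gamma 11.
Every allocation lies between the lower and upper quota.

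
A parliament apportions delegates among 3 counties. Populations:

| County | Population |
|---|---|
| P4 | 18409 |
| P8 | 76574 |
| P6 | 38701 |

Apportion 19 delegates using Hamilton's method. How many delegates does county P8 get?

The standard divisor is 133684/19 = 7036.
Standard quotas: P4 2.6164, P8 10.8832, P6 5.5004.
Lower quotas: P4 2, P8 10, P6 5 (sum 17, leaving 2 seats).
Remainders in descending order: P8 0.8832, P4 0.6164, P6 0.5004.
The surplus seats go to P8, P4.
P8 receives 11.

11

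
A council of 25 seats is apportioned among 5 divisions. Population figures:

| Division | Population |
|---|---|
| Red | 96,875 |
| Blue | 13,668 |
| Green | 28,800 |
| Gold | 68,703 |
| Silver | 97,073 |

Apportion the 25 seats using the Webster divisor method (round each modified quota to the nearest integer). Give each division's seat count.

Standard divisor 305119/25 ≈ 12204.76; standard quotas: Red 7.937, Blue 1.120, Green 2.360, Gold 5.629, Silver 7.954.
Rounding to the nearest integer gives Red 8, Blue 1, Green 2, Gold 6, Silver 8 — total 25, matching the house size, so no adjustment is needed.

Red 8, Blue 1, Green 2, Gold 6, Silver 8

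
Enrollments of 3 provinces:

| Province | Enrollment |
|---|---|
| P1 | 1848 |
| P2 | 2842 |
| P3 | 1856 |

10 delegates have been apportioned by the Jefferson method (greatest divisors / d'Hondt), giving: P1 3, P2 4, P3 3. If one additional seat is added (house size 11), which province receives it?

Priority for the next seat is population ÷ (current seats + 1).
Priorities: P1 462.000, P2 568.400, P3 464.000.
Highest priority: P2.

P2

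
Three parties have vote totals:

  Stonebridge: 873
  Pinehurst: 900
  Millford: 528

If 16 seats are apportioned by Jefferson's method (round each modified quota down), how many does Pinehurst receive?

6

Standard divisor 2301/16 ≈ 143.812; standard quotas: Stonebridge 6.070, Pinehurst 6.258, Millford 3.671.
Rounding down gives 6, 6, 3 = 15 seats, so the divisor must be adjusted.
With modified divisor 130: modified quotas Stonebridge 6.715, Pinehurst 6.923, Millford 4.062.
Rounding down: Stonebridge 6, Pinehurst 6, Millford 4 (total 16).
Pinehurst receives 6.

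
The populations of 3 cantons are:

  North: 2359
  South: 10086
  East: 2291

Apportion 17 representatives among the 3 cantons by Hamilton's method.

Standard divisor: 14736 ÷ 17 ≈ 866.824.
Standard quotas: North 2.7214, South 11.6356, East 2.6430.
Lower quotas: North 2, South 11, East 2 (sum 15, leaving 2 seats).
Remainders in descending order: North 0.7214, East 0.6430, South 0.6356.
Largest remainders: North, East receive the extra seats.

North 3, South 11, East 3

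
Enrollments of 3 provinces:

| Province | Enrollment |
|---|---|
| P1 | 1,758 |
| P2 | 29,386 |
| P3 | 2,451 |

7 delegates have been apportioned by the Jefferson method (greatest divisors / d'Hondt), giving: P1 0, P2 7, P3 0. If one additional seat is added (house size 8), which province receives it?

P2

Priority for the next seat is population ÷ (current seats + 1).
Priorities: P1 1758.000, P2 3673.250, P3 2451.000.
Highest priority: P2.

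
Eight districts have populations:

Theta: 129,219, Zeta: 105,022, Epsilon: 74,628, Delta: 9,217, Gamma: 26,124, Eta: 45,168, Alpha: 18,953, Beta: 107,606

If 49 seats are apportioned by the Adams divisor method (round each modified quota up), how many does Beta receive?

Standard divisor 515937/49 ≈ 10529.327; standard quotas: Theta 12.272, Zeta 9.974, Epsilon 7.088, Delta 0.875, Gamma 2.481, Eta 4.290, Alpha 1.800, Beta 10.220.
Rounding up gives 13, 10, 8, 1, 3, 5, 2, 11 = 53 seats, so the divisor must be adjusted.
With modified divisor 11500: modified quotas Theta 11.236, Zeta 9.132, Epsilon 6.489, Delta 0.801, Gamma 2.272, Eta 3.928, Alpha 1.648, Beta 9.357.
Rounding up: Theta 12, Zeta 10, Epsilon 7, Delta 1, Gamma 3, Eta 4, Alpha 2, Beta 10 (total 49).
Beta receives 10.

10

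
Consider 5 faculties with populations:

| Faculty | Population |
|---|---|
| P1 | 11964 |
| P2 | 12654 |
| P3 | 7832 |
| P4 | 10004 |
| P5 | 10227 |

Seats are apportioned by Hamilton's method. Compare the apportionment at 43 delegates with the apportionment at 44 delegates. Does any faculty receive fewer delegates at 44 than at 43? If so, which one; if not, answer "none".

At 43 seats: P1 10, P2 10, P3 7, P4 8, P5 8.
At 44 seats: P1 10, P2 11, P3 6, P4 8, P5 9.
P3 drops from 7 to 6.

P3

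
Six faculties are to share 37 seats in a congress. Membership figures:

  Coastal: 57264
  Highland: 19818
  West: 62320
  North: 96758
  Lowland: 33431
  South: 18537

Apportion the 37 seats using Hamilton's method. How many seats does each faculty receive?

Coastal: 7, Highland: 3, West: 8, North: 13, Lowland: 4, South: 2

Total 288128; standard divisor 288128/37 ≈ 7787.243.
Standard quotas: Coastal 7.3536, Highland 2.5449, West 8.0028, North 12.4252, Lowland 4.2930, South 2.3804.
Lower quotas: Coastal 7, Highland 2, West 8, North 12, Lowland 4, South 2 (sum 35, leaving 2 seats).
Remainders in descending order: Highland 0.5449, North 0.4252, South 0.3804, Coastal 0.3536, Lowland 0.2930, West 0.0028.
The surplus seats go to Highland, North.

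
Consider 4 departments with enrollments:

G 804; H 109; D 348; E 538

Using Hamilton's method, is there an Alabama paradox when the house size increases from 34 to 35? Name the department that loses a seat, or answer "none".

At 34 seats: G 15, H 2, D 7, E 10.
At 35 seats: G 16, H 2, D 7, E 10.
No department's allocation decreased.

none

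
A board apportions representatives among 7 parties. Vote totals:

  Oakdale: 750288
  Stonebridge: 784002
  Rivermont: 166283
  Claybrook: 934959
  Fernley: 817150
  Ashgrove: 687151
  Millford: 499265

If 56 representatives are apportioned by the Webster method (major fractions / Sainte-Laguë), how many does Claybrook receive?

11

Standard divisor 4639098/56 ≈ 82841.036; standard quotas: Oakdale 9.057, Stonebridge 9.464, Rivermont 2.007, Claybrook 11.286, Fernley 9.864, Ashgrove 8.295, Millford 6.027.
Rounding to the nearest integer gives 9, 9, 2, 11, 10, 8, 6 = 55 seats, so the divisor must be adjusted.
With modified divisor 81900: modified quotas Oakdale 9.161, Stonebridge 9.573, Rivermont 2.030, Claybrook 11.416, Fernley 9.977, Ashgrove 8.390, Millford 6.096.
Rounding to the nearest integer: Oakdale 9, Stonebridge 10, Rivermont 2, Claybrook 11, Fernley 10, Ashgrove 8, Millford 6 (total 56).
Claybrook receives 11.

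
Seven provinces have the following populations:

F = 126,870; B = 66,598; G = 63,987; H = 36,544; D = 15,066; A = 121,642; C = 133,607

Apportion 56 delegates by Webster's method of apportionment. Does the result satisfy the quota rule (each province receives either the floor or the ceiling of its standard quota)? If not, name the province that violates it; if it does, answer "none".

none

Standard quotas: F 12.590, B 6.609, G 6.350, H 3.626, D 1.495, A 12.071, C 13.259.
Webster allocation: F 13, B 7, G 6, H 4, D 1, A 12, C 13.
Every allocation lies between the lower and upper quota.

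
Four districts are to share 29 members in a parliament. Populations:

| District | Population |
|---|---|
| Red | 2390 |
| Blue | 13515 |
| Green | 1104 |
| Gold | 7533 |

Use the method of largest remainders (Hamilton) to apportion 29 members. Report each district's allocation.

Red: 3, Blue: 16, Green: 1, Gold: 9

Total 24542; standard divisor 24542/29 ≈ 846.276.
Standard quotas: Red 2.8241, Blue 15.9700, Green 1.3045, Gold 8.9014.
Lower quotas: Red 2, Blue 15, Green 1, Gold 8 (sum 26, leaving 3 seats).
Remainders in descending order: Blue 0.9700, Gold 0.9014, Red 0.8241, Green 0.3045.
The surplus seats go to Blue, Gold, Red.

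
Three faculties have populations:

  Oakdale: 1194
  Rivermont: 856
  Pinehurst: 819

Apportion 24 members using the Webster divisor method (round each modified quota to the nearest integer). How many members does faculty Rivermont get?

Standard divisor 2869/24 ≈ 119.542; standard quotas: Oakdale 9.988, Rivermont 7.161, Pinehurst 6.851.
Rounding to the nearest integer gives Oakdale 10, Rivermont 7, Pinehurst 7 — total 24, matching the house size, so no adjustment is needed.
Rivermont receives 7.

7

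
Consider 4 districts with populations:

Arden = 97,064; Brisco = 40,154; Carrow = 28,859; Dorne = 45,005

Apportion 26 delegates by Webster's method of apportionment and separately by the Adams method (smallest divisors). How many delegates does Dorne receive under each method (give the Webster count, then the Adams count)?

5 and 6

Webster: Arden 12, Brisco 5, Carrow 4, Dorne 5.
Adams: Arden 11, Brisco 5, Carrow 4, Dorne 6.
Dorne gets 5 under Webster and 6 under Adams.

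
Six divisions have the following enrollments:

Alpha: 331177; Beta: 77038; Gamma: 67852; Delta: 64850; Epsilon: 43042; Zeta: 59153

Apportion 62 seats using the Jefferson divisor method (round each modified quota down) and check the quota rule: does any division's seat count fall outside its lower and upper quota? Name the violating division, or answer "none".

Alpha

Standard quotas: Alpha 31.928, Beta 7.427, Gamma 6.541, Delta 6.252, Epsilon 4.150, Zeta 5.703.
Jefferson allocation: Alpha 33, Beta 7, Gamma 6, Delta 6, Epsilon 4, Zeta 6.
Alpha has quota 31.928 (lower 31, upper 32) but receives 33 — outside the quota interval.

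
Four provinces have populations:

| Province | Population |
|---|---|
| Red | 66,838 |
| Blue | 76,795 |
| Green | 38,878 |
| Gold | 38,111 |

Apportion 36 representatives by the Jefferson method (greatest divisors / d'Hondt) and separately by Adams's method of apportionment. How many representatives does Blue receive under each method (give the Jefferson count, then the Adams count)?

13 and 12

Jefferson: Red 11, Blue 13, Green 6, Gold 6.
Adams: Red 11, Blue 12, Green 7, Gold 6.
Blue gets 13 under Jefferson and 12 under Adams.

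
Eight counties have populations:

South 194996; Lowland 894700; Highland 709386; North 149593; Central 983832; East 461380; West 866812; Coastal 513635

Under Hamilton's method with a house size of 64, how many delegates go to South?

3

The standard divisor is 4774334/64 ≈ 74598.969.
Standard quotas: South 2.6139, Lowland 11.9935, Highland 9.5093, North 2.0053, Central 13.1883, East 6.1848, West 11.6196, Coastal 6.8853.
Lower quotas: South 2, Lowland 11, Highland 9, North 2, Central 13, East 6, West 11, Coastal 6 (sum 60, leaving 4 seats).
Remainders in descending order: Lowland 0.9935, Coastal 0.8853, West 0.6196, South 0.6139, Highland 0.5093, Central 0.1883, East 0.1848, North 0.0053.
Largest remainders: Lowland, Coastal, West, South receive the extra seats.
South receives 3.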